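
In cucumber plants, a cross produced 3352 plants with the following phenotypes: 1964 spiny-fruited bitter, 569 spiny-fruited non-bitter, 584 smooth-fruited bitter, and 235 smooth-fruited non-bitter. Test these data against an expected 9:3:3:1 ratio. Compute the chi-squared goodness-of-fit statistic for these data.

15.156

The 9:3:3:1 ratio has 16 parts, so with N = 3352 the expected counts are:
  spiny-fruited bitter: 3352 × 9/16 = 1885.5
  spiny-fruited non-bitter: 3352 × 3/16 = 628.5
  smooth-fruited bitter: 3352 × 3/16 = 628.5
  smooth-fruited non-bitter: 3352 × 1/16 = 209.5
χ² = Σ (O − E)² / E
  spiny-fruited bitter: (1964 − 1885.5)² / 1885.5 = 3.2682
  spiny-fruited non-bitter: (569 − 628.5)² / 628.5 = 5.6329
  smooth-fruited bitter: (584 − 628.5)² / 628.5 = 3.1508
  smooth-fruited non-bitter: (235 − 209.5)² / 209.5 = 3.1038
χ² = 3.2682 + 5.6329 + 3.1508 + 3.1038 = 15.1557 ≈ 15.156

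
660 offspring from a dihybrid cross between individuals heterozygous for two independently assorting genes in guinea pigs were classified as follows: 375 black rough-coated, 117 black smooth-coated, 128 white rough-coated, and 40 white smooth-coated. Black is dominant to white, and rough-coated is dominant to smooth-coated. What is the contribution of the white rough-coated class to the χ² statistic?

A dihybrid F₂ with independent assortment and complete dominance at both loci gives a 9:3:3:1 phenotypic ratio.
Under the 9:3:3:1 hypothesis (Σ ratio = 16, N = 660):
  black rough-coated: 660 × 9/16 = 371.25
  black smooth-coated: 660 × 3/16 = 123.75
  white rough-coated: 660 × 3/16 = 123.75
  white smooth-coated: 660 × 1/16 = 41.25
Contribution of white rough-coated: (128 − 123.75)² / 123.75 = 0.1460

0.146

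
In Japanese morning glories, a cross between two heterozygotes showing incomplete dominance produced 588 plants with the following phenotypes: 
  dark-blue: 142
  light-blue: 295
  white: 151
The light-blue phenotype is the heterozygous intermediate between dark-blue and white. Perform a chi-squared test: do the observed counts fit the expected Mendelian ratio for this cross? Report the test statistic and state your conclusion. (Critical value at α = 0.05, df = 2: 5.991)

With incomplete dominance, a heterozygote × heterozygote cross gives a 1:2:1 phenotypic ratio.
Expected counts for N = 588 under a 1:2:1 ratio (total parts = 4):
  dark-blue: 588 × 1/4 = 147
  light-blue: 588 × 2/4 = 294
  white: 588 × 1/4 = 147
χ² = Σ (O − E)² / E
  dark-blue: (142 − 147)² / 147 = 0.1701
  light-blue: (295 − 294)² / 294 = 0.0034
  white: (151 − 147)² / 147 = 0.1088
χ² = 0.1701 + 0.0034 + 0.1088 = 0.2823 ≈ 0.282
Degrees of freedom = 3 − 1 = 2; critical value at α = 0.05 is 5.991.
Since 0.282 < 5.991, we fail to reject the null hypothesis — the data are consistent with the 1:2:1 ratio.

0.282; consistent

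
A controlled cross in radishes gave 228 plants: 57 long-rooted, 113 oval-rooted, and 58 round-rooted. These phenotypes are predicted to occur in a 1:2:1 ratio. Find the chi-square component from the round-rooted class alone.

0.018

Expected counts for N = 228 under a 1:2:1 ratio (total parts = 4):
  long-rooted: 228 × 1/4 = 57
  oval-rooted: 228 × 2/4 = 114
  round-rooted: 228 × 1/4 = 57
Contribution of round-rooted: (58 − 57)² / 57 = 0.0175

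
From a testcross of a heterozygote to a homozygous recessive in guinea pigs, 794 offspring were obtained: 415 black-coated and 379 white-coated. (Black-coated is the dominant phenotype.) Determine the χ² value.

1.632

A testcross of a heterozygote (Aa × aa) gives a 1:1 phenotypic ratio.
Under the 1:1 hypothesis (Σ ratio = 2, N = 794):
  black-coated: 794 × 1/2 = 397
  white-coated: 794 × 1/2 = 397
χ² = Σ (O − E)² / E
  black-coated: (415 − 397)² / 397 = 0.8161
  white-coated: (379 − 397)² / 397 = 0.8161
χ² = 0.8161 + 0.8161 = 1.6322 ≈ 1.632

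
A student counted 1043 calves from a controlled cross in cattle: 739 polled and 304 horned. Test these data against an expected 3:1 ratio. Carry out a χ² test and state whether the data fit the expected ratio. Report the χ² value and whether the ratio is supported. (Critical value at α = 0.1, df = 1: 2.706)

Total ratio parts = 4. Expected numbers out of 1043:
  polled: 1043 × 3/4 = 782.25
  horned: 1043 × 1/4 = 260.75
χ² = Σ (O − E)² / E
  polled: (739 − 782.25)² / 782.25 = 2.3913
  horned: (304 − 260.75)² / 260.75 = 7.1738
χ² = 2.3913 + 7.1738 = 9.5651 ≈ 9.565
Degrees of freedom = 2 − 1 = 1; critical value at α = 0.1 is 2.706.
Since 9.565 > 2.706, we reject the null hypothesis — the data do not fit the 3:1 ratio.

9.565; not consistent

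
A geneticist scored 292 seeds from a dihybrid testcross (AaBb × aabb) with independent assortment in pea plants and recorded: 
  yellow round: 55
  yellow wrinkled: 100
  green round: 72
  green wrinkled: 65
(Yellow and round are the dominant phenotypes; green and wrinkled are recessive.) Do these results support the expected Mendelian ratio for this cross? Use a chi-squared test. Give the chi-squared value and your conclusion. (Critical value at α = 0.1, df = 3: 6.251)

15.315; not consistent

A dihybrid testcross with independent assortment gives a 1:1:1:1 ratio.
Total ratio parts = 4. Expected numbers out of 292:
  yellow round: 292 × 1/4 = 73
  yellow wrinkled: 292 × 1/4 = 73
  green round: 292 × 1/4 = 73
  green wrinkled: 292 × 1/4 = 73
χ² = Σ (O − E)² / E
  yellow round: (55 − 73)² / 73 = 4.4384
  yellow wrinkled: (100 − 73)² / 73 = 9.9863
  green round: (72 − 73)² / 73 = 0.0137
  green wrinkled: (65 − 73)² / 73 = 0.8767
χ² = 4.4384 + 9.9863 + 0.0137 + 0.8767 = 15.3151 ≈ 15.315
Degrees of freedom = 4 − 1 = 3; critical value at α = 0.1 is 6.251.
Since 15.315 > 6.251, we reject the null hypothesis — the data do not fit the 1:1:1:1 ratio.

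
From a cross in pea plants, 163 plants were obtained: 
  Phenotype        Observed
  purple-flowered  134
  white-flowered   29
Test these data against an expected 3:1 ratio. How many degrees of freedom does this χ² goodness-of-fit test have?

A goodness-of-fit test with 2 phenotype classes has df = 2 − 1 = 1.

1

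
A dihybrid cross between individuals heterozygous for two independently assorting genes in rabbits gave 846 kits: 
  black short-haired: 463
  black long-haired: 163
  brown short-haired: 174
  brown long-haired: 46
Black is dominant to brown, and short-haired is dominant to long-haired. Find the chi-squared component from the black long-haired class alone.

0.121

A dihybrid F₂ with independent assortment and complete dominance at both loci gives a 9:3:3:1 phenotypic ratio.
Total ratio parts = 16. Expected numbers out of 846:
  black short-haired: 846 × 9/16 = 475.875
  black long-haired: 846 × 3/16 = 158.625
  brown short-haired: 846 × 3/16 = 158.625
  brown long-haired: 846 × 1/16 = 52.875
Contribution of black long-haired: (163 − 158.625)² / 158.625 = 0.1207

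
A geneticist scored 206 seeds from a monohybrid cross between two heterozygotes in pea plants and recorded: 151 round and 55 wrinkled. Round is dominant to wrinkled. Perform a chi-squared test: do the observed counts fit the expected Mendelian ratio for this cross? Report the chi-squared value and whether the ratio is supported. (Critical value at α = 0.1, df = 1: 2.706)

For a monohybrid cross between heterozygotes with complete dominance, the expected phenotypic ratio is 3:1.
Total ratio parts = 4. Expected numbers out of 206:
  round: 206 × 3/4 = 154.5
  wrinkled: 206 × 1/4 = 51.5
χ² = Σ (O − E)² / E
  round: (151 − 154.5)² / 154.5 = 0.0793
  wrinkled: (55 − 51.5)² / 51.5 = 0.2379
χ² = 0.0793 + 0.2379 = 0.3172 ≈ 0.317
Degrees of freedom = 2 − 1 = 1; critical value at α = 0.1 is 2.706.
Since 0.317 < 2.706, we fail to reject the null hypothesis — the data are consistent with the 3:1 ratio.

0.317; consistent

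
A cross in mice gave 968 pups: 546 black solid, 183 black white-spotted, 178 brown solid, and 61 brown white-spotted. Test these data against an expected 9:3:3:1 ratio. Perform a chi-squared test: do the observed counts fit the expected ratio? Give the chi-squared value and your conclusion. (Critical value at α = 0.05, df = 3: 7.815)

0.088; consistent

The 9:3:3:1 ratio has 16 parts, so with N = 968 the expected counts are:
  black solid: 968 × 9/16 = 544.5
  black white-spotted: 968 × 3/16 = 181.5
  brown solid: 968 × 3/16 = 181.5
  brown white-spotted: 968 × 1/16 = 60.5
χ² = Σ (O − E)² / E
  black solid: (546 − 544.5)² / 544.5 = 0.0041
  black white-spotted: (183 − 181.5)² / 181.5 = 0.0124
  brown solid: (178 − 181.5)² / 181.5 = 0.0675
  brown white-spotted: (61 − 60.5)² / 60.5 = 0.0041
χ² = 0.0041 + 0.0124 + 0.0675 + 0.0041 = 0.0881 ≈ 0.088
Degrees of freedom = 4 − 1 = 3; critical value at α = 0.05 is 7.815.
Since 0.088 < 7.815, we fail to reject the null hypothesis — the data are consistent with the 9:3:3:1 ratio.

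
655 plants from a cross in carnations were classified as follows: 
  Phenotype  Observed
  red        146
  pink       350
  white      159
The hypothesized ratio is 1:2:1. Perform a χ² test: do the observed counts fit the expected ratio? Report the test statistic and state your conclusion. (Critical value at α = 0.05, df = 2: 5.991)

3.608; consistent

Expected counts for N = 655 under a 1:2:1 ratio (total parts = 4):
  red: 655 × 1/4 = 163.75
  pink: 655 × 2/4 = 327.5
  white: 655 × 1/4 = 163.75
χ² = Σ (O − E)² / E
  red: (146 − 163.75)² / 163.75 = 1.9240
  pink: (350 − 327.5)² / 327.5 = 1.5458
  white: (159 − 163.75)² / 163.75 = 0.1378
χ² = 1.9240 + 1.5458 + 0.1378 = 3.6076 ≈ 3.608
Degrees of freedom = 3 − 1 = 2; critical value at α = 0.05 is 5.991.
Since 3.608 < 5.991, we fail to reject the null hypothesis — the data are consistent with the 1:2:1 ratio.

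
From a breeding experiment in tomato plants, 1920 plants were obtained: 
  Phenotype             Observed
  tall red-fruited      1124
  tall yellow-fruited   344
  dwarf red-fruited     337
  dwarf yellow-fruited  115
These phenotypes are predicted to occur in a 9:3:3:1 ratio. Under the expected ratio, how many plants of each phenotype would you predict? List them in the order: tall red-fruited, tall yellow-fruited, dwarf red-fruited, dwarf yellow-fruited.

1080, 360, 360, 120

Total ratio parts = 16. Expected numbers out of 1920:
  tall red-fruited: 1920 × 9/16 = 1080
  tall yellow-fruited: 1920 × 3/16 = 360
  dwarf red-fruited: 1920 × 3/16 = 360
  dwarf yellow-fruited: 1920 × 1/16 = 120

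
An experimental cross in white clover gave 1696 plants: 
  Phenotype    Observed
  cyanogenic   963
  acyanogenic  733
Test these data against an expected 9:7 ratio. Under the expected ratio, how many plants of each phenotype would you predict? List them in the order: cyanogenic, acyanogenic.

954, 742

The 9:7 ratio has 16 parts, so with N = 1696 the expected counts are:
  cyanogenic: 1696 × 9/16 = 954
  acyanogenic: 1696 × 7/16 = 742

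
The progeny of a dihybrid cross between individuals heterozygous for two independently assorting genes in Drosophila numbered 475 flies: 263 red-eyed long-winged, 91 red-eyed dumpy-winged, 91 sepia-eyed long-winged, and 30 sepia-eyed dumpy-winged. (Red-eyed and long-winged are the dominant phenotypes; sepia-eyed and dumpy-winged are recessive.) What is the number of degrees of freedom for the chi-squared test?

A dihybrid F₂ with independent assortment and complete dominance at both loci gives a 9:3:3:1 phenotypic ratio.
A goodness-of-fit test with 4 phenotype classes has df = 4 − 1 = 3.

3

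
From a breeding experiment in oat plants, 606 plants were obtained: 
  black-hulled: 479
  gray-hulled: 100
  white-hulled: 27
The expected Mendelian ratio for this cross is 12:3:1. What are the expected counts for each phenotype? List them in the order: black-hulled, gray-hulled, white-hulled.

454.5, 113.625, 37.875

The 12:3:1 ratio has 16 parts, so with N = 606 the expected counts are:
  black-hulled: 606 × 12/16 = 454.5
  gray-hulled: 606 × 3/16 = 113.625
  white-hulled: 606 × 1/16 = 37.875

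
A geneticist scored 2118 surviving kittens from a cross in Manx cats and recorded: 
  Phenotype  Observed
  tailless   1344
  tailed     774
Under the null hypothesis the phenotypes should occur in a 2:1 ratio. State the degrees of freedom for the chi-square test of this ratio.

A goodness-of-fit test with 2 phenotype classes has df = 2 − 1 = 1.

1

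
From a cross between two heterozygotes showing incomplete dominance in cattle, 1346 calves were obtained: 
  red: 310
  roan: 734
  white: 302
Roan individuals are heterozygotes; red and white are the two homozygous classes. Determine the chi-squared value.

11.153

With incomplete dominance, a heterozygote × heterozygote cross gives a 1:2:1 phenotypic ratio.
The 1:2:1 ratio has 4 parts, so with N = 1346 the expected counts are:
  red: 1346 × 1/4 = 336.5
  roan: 1346 × 2/4 = 673
  white: 1346 × 1/4 = 336.5
χ² = Σ (O − E)² / E
  red: (310 − 336.5)² / 336.5 = 2.0869
  roan: (734 − 673)² / 673 = 5.5290
  white: (302 − 336.5)² / 336.5 = 3.5371
χ² = 2.0869 + 5.5290 + 3.5371 = 11.153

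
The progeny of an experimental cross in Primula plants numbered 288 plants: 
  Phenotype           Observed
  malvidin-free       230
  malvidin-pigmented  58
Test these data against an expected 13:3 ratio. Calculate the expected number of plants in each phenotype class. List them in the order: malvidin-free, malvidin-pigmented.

The 13:3 ratio has 16 parts, so with N = 288 the expected counts are:
  malvidin-free: 288 × 13/16 = 234
  malvidin-pigmented: 288 × 3/16 = 54

234, 54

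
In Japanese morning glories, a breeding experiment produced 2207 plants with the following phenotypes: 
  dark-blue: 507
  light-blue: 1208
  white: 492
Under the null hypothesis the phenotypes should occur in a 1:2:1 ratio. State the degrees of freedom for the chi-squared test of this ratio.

2

A goodness-of-fit test with 3 phenotype classes has df = 3 − 1 = 2.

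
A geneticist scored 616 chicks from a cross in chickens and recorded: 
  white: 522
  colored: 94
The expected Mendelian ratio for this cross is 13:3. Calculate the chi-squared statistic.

4.926

Total ratio parts = 16. Expected numbers out of 616:
  white: 616 × 13/16 = 500.5
  colored: 616 × 3/16 = 115.5
χ² = Σ (O − E)² / E
  white: (522 − 500.5)² / 500.5 = 0.9236
  colored: (94 − 115.5)² / 115.5 = 4.0022
χ² = 0.9236 + 4.0022 = 4.9258 ≈ 4.926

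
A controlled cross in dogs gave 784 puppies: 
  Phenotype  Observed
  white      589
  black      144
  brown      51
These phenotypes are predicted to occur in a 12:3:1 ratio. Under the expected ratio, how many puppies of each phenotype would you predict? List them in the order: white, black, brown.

588, 147, 49

Expected counts for N = 784 under a 12:3:1 ratio (total parts = 16):
  white: 784 × 12/16 = 588
  black: 784 × 3/16 = 147
  brown: 784 × 1/16 = 49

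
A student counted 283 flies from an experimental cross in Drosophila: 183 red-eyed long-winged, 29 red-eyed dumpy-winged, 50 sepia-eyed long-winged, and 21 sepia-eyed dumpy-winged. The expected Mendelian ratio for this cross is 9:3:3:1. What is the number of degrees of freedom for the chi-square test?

A goodness-of-fit test with 4 phenotype classes has df = 4 − 1 = 3.

3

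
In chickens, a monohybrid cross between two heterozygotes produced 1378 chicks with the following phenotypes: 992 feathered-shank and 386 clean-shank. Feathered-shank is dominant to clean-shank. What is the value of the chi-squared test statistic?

6.666

For a monohybrid cross between heterozygotes with complete dominance, the expected phenotypic ratio is 3:1.
Expected counts for N = 1378 under a 3:1 ratio (total parts = 4):
  feathered-shank: 1378 × 3/4 = 1033.5
  clean-shank: 1378 × 1/4 = 344.5
χ² = Σ (O − E)² / E
  feathered-shank: (992 − 1033.5)² / 1033.5 = 1.6664
  clean-shank: (386 − 344.5)² / 344.5 = 4.9993
χ² = 1.6664 + 4.9993 = 6.6657 ≈ 6.666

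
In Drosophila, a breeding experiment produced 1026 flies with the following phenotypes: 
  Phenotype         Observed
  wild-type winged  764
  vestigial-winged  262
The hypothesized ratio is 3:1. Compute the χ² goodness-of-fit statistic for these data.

0.157

Expected counts for N = 1026 under a 3:1 ratio (total parts = 4):
  wild-type winged: 1026 × 3/4 = 769.5
  vestigial-winged: 1026 × 1/4 = 256.5
χ² = Σ (O − E)² / E
  wild-type winged: (764 − 769.5)² / 769.5 = 0.0393
  vestigial-winged: (262 − 256.5)² / 256.5 = 0.1179
χ² = 0.0393 + 0.1179 = 0.1572 ≈ 0.157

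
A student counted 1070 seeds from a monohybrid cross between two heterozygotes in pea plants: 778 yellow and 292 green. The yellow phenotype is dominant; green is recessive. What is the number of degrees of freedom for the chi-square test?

1

For a monohybrid cross between heterozygotes with complete dominance, the expected phenotypic ratio is 3:1.
A goodness-of-fit test with 2 phenotype classes has df = 2 − 1 = 1.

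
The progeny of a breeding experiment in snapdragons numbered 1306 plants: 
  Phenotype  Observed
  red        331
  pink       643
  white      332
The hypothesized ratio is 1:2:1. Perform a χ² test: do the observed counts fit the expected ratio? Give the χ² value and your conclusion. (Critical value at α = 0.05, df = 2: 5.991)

Total ratio parts = 4. Expected numbers out of 1306:
  red: 1306 × 1/4 = 326.5
  pink: 1306 × 2/4 = 653
  white: 1306 × 1/4 = 326.5
χ² = Σ (O − E)² / E
  red: (331 − 326.5)² / 326.5 = 0.0620
  pink: (643 − 653)² / 653 = 0.1531
  white: (332 − 326.5)² / 326.5 = 0.0926
χ² = 0.0620 + 0.1531 + 0.0926 = 0.3077 ≈ 0.308
Degrees of freedom = 3 − 1 = 2; critical value at α = 0.05 is 5.991.
Since 0.308 < 5.991, we fail to reject the null hypothesis — the data are consistent with the 1:2:1 ratio.

0.308; consistent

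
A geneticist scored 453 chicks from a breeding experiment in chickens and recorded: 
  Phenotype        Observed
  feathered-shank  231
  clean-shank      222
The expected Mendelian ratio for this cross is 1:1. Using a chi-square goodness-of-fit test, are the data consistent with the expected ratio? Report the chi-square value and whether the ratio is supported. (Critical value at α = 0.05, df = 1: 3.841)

0.179; consistent

Under the 1:1 hypothesis (Σ ratio = 2, N = 453):
  feathered-shank: 453 × 1/2 = 226.5
  clean-shank: 453 × 1/2 = 226.5
χ² = Σ (O − E)² / E
  feathered-shank: (231 − 226.5)² / 226.5 = 0.0894
  clean-shank: (222 − 226.5)² / 226.5 = 0.0894
χ² = 0.0894 + 0.0894 = 0.1788 ≈ 0.179
Degrees of freedom = 2 − 1 = 1; critical value at α = 0.05 is 3.841.
Since 0.179 < 3.841, we fail to reject the null hypothesis — the data are consistent with the 1:1 ratio.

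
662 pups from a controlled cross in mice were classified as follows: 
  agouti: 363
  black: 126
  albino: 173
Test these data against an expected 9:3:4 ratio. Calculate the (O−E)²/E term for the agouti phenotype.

0.236

Expected counts for N = 662 under a 9:3:4 ratio (total parts = 16):
  agouti: 662 × 9/16 = 372.375
  black: 662 × 3/16 = 124.125
  albino: 662 × 4/16 = 165.5
Contribution of agouti: (363 − 372.375)² / 372.375 = 0.2360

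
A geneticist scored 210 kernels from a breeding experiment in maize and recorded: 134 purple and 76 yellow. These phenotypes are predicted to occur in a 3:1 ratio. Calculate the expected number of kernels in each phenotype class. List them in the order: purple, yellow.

Under the 3:1 hypothesis (Σ ratio = 4, N = 210):
  purple: 210 × 3/4 = 157.5
  yellow: 210 × 1/4 = 52.5

157.5, 52.5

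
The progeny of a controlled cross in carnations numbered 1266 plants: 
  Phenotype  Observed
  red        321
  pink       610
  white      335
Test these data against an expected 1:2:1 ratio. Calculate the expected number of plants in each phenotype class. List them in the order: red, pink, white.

316.5, 633, 316.5

The 1:2:1 ratio has 4 parts, so with N = 1266 the expected counts are:
  red: 1266 × 1/4 = 316.5
  pink: 1266 × 2/4 = 633
  white: 1266 × 1/4 = 316.5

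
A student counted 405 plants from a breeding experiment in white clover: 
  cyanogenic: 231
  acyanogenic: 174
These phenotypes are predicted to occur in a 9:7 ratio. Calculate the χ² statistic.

Total ratio parts = 16. Expected numbers out of 405:
  cyanogenic: 405 × 9/16 = 227.8125
  acyanogenic: 405 × 7/16 = 177.1875
χ² = Σ (O − E)² / E
  cyanogenic: (231 − 227.8125)² / 227.8125 = 0.0446
  acyanogenic: (174 − 177.1875)² / 177.1875 = 0.0573
χ² = 0.0446 + 0.0573 = 0.1019 ≈ 0.102

0.102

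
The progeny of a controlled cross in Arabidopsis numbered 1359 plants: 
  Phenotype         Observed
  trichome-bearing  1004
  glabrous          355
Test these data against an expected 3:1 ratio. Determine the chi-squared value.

0.913

The 3:1 ratio has 4 parts, so with N = 1359 the expected counts are:
  trichome-bearing: 1359 × 3/4 = 1019.25
  glabrous: 1359 × 1/4 = 339.75
χ² = Σ (O − E)² / E
  trichome-bearing: (1004 − 1019.25)² / 1019.25 = 0.2282
  glabrous: (355 − 339.75)² / 339.75 = 0.6845
χ² = 0.2282 + 0.6845 = 0.9127 ≈ 0.913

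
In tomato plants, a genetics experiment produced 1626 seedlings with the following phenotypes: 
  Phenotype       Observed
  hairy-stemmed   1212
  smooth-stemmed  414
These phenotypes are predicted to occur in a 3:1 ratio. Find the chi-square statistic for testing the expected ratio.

Under the 3:1 hypothesis (Σ ratio = 4, N = 1626):
  hairy-stemmed: 1626 × 3/4 = 1219.5
  smooth-stemmed: 1626 × 1/4 = 406.5
χ² = Σ (O − E)² / E
  hairy-stemmed: (1212 − 1219.5)² / 1219.5 = 0.0461
  smooth-stemmed: (414 − 406.5)² / 406.5 = 0.1384
χ² = 0.0461 + 0.1384 = 0.1845 ≈ 0.185

0.185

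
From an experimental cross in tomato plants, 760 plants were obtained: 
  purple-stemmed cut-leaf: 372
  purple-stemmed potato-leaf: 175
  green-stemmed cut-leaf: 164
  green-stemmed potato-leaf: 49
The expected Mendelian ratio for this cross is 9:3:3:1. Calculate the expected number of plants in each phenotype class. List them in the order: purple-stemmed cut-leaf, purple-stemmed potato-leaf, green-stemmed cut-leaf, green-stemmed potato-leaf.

427.5, 142.5, 142.5, 47.5

Total ratio parts = 16. Expected numbers out of 760:
  purple-stemmed cut-leaf: 760 × 9/16 = 427.5
  purple-stemmed potato-leaf: 760 × 3/16 = 142.5
  green-stemmed cut-leaf: 760 × 3/16 = 142.5
  green-stemmed potato-leaf: 760 × 1/16 = 47.5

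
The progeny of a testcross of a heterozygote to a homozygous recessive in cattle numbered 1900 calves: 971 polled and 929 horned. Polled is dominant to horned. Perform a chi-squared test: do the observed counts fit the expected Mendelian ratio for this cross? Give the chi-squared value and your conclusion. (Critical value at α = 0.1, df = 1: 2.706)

A testcross of a heterozygote (Aa × aa) gives a 1:1 phenotypic ratio.
Total ratio parts = 2. Expected numbers out of 1900:
  polled: 1900 × 1/2 = 950
  horned: 1900 × 1/2 = 950
χ² = Σ (O − E)² / E
  polled: (971 − 950)² / 950 = 0.4642
  horned: (929 − 950)² / 950 = 0.4642
χ² = 0.4642 + 0.4642 = 0.9284 ≈ 0.928
Degrees of freedom = 2 − 1 = 1; critical value at α = 0.1 is 2.706.
Since 0.928 < 2.706, we fail to reject the null hypothesis — the data are consistent with the 1:1 ratio.

0.928; consistent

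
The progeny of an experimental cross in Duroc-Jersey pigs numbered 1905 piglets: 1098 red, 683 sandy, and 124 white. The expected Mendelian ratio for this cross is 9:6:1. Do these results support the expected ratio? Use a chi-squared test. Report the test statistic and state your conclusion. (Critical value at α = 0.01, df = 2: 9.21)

Total ratio parts = 16. Expected numbers out of 1905:
  red: 1905 × 9/16 = 1071.5625
  sandy: 1905 × 6/16 = 714.375
  white: 1905 × 1/16 = 119.0625
χ² = Σ (O − E)² / E
  red: (1098 − 1071.5625)² / 1071.5625 = 0.6523
  sandy: (683 − 714.375)² / 714.375 = 1.3780
  white: (124 − 119.0625)² / 119.0625 = 0.2048
χ² = 0.6523 + 1.3780 + 0.2048 = 2.2351 ≈ 2.235
Degrees of freedom = 3 − 1 = 2; critical value at α = 0.01 is 9.21.
Since 2.235 < 9.21, we fail to reject the null hypothesis — the data are consistent with the 9:6:1 ratio.

2.235; consistent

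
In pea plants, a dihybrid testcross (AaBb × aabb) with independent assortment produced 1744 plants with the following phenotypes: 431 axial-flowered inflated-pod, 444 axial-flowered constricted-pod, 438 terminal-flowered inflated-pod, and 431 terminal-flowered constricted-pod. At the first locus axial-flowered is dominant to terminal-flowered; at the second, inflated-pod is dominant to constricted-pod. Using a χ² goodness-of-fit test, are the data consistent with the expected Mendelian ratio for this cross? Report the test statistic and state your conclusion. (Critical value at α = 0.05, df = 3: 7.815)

A dihybrid testcross with independent assortment gives a 1:1:1:1 ratio.
Under the 1:1:1:1 hypothesis (Σ ratio = 4, N = 1744):
  axial-flowered inflated-pod: 1744 × 1/4 = 436
  axial-flowered constricted-pod: 1744 × 1/4 = 436
  terminal-flowered inflated-pod: 1744 × 1/4 = 436
  terminal-flowered constricted-pod: 1744 × 1/4 = 436
χ² = Σ (O − E)² / E
  axial-flowered inflated-pod: (431 − 436)² / 436 = 0.0573
  axial-flowered constricted-pod: (444 − 436)² / 436 = 0.1468
  terminal-flowered inflated-pod: (438 − 436)² / 436 = 0.0092
  terminal-flowered constricted-pod: (431 − 436)² / 436 = 0.0573
χ² = 0.0573 + 0.1468 + 0.0092 + 0.0573 = 0.2706 ≈ 0.271
Degrees of freedom = 4 − 1 = 3; critical value at α = 0.05 is 7.815.
Since 0.271 < 7.815, we fail to reject the null hypothesis — the data are consistent with the 1:1:1:1 ratio.

0.271; consistent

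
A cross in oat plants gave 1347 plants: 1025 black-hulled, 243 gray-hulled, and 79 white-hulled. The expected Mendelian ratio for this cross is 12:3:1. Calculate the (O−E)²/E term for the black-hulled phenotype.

0.215

The 12:3:1 ratio has 16 parts, so with N = 1347 the expected counts are:
  black-hulled: 1347 × 12/16 = 1010.25
  gray-hulled: 1347 × 3/16 = 252.5625
  white-hulled: 1347 × 1/16 = 84.1875
Contribution of black-hulled: (1025 − 1010.25)² / 1010.25 = 0.2154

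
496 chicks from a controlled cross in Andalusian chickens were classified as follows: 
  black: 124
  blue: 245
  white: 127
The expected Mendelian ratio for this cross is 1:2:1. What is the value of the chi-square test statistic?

Total ratio parts = 4. Expected numbers out of 496:
  black: 496 × 1/4 = 124
  blue: 496 × 2/4 = 248
  white: 496 × 1/4 = 124
χ² = Σ (O − E)² / E
  black: (124 − 124)² / 124 = 0.0000
  blue: (245 − 248)² / 248 = 0.0363
  white: (127 − 124)² / 124 = 0.0726
χ² = 0.0000 + 0.0363 + 0.0726 = 0.1089 ≈ 0.109

0.109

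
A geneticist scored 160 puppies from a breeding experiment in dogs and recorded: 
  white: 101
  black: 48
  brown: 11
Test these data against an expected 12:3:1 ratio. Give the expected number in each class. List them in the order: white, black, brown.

Total ratio parts = 16. Expected numbers out of 160:
  white: 160 × 12/16 = 120
  black: 160 × 3/16 = 30
  brown: 160 × 1/16 = 10

120, 30, 10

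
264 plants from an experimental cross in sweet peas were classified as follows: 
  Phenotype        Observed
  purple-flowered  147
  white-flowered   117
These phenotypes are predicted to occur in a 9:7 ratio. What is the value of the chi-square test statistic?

0.035

Under the 9:7 hypothesis (Σ ratio = 16, N = 264):
  purple-flowered: 264 × 9/16 = 148.5
  white-flowered: 264 × 7/16 = 115.5
χ² = Σ (O − E)² / E
  purple-flowered: (147 − 148.5)² / 148.5 = 0.0152
  white-flowered: (117 − 115.5)² / 115.5 = 0.0195
χ² = 0.0152 + 0.0195 = 0.0347 ≈ 0.035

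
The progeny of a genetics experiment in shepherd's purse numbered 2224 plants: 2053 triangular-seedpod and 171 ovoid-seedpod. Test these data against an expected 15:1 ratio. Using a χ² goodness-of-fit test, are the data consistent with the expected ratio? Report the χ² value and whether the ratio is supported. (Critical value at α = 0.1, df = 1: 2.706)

7.858; not consistent

Total ratio parts = 16. Expected numbers out of 2224:
  triangular-seedpod: 2224 × 15/16 = 2085
  ovoid-seedpod: 2224 × 1/16 = 139
χ² = Σ (O − E)² / E
  triangular-seedpod: (2053 − 2085)² / 2085 = 0.4911
  ovoid-seedpod: (171 − 139)² / 139 = 7.3669
χ² = 0.4911 + 7.3669 = 7.858
Degrees of freedom = 2 − 1 = 1; critical value at α = 0.1 is 2.706.
Since 7.858 > 2.706, we reject the null hypothesis — the data do not fit the 15:1 ratio.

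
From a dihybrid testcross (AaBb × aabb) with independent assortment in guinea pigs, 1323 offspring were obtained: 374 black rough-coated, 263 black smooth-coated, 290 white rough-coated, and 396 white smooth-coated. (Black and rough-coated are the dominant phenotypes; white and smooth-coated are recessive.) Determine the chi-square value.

37.426

A dihybrid testcross with independent assortment gives a 1:1:1:1 ratio.
Total ratio parts = 4. Expected numbers out of 1323:
  black rough-coated: 1323 × 1/4 = 330.75
  black smooth-coated: 1323 × 1/4 = 330.75
  white rough-coated: 1323 × 1/4 = 330.75
  white smooth-coated: 1323 × 1/4 = 330.75
χ² = Σ (O − E)² / E
  black rough-coated: (374 − 330.75)² / 330.75 = 5.6555
  black smooth-coated: (263 − 330.75)² / 330.75 = 13.8777
  white rough-coated: (290 − 330.75)² / 330.75 = 5.0206
  white smooth-coated: (396 − 330.75)² / 330.75 = 12.8724
χ² = 5.6555 + 13.8777 + 5.0206 + 12.8724 = 37.4262 ≈ 37.426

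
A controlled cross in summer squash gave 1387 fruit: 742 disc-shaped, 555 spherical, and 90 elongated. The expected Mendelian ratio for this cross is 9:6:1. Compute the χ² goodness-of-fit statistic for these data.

Expected counts for N = 1387 under a 9:6:1 ratio (total parts = 16):
  disc-shaped: 1387 × 9/16 = 780.1875
  spherical: 1387 × 6/16 = 520.125
  elongated: 1387 × 1/16 = 86.6875
χ² = Σ (O − E)² / E
  disc-shaped: (742 − 780.1875)² / 780.1875 = 1.8691
  spherical: (555 − 520.125)² / 520.125 = 2.3384
  elongated: (90 − 86.6875)² / 86.6875 = 0.1266
χ² = 1.8691 + 2.3384 + 0.1266 = 4.3341 ≈ 4.334

4.334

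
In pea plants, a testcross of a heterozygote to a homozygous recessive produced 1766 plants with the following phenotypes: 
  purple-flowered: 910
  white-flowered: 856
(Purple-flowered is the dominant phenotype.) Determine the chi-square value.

1.651

A testcross of a heterozygote (Aa × aa) gives a 1:1 phenotypic ratio.
Total ratio parts = 2. Expected numbers out of 1766:
  purple-flowered: 1766 × 1/2 = 883
  white-flowered: 1766 × 1/2 = 883
χ² = Σ (O − E)² / E
  purple-flowered: (910 − 883)² / 883 = 0.8256
  white-flowered: (856 − 883)² / 883 = 0.8256
χ² = 0.8256 + 0.8256 = 1.6512 ≈ 1.651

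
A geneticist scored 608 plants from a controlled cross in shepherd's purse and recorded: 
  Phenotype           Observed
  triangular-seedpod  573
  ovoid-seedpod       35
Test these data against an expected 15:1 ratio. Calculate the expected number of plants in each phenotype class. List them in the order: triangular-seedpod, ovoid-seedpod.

Total ratio parts = 16. Expected numbers out of 608:
  triangular-seedpod: 608 × 15/16 = 570
  ovoid-seedpod: 608 × 1/16 = 38

570, 38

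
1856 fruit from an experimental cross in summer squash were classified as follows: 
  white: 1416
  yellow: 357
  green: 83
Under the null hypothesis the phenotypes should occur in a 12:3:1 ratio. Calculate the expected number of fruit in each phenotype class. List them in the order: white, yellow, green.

1392, 348, 116

Total ratio parts = 16. Expected numbers out of 1856:
  white: 1856 × 12/16 = 1392
  yellow: 1856 × 3/16 = 348
  green: 1856 × 1/16 = 116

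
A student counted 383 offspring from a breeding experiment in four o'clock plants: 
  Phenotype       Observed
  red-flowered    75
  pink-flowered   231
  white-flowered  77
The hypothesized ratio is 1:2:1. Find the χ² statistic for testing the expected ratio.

16.316

Total ratio parts = 4. Expected numbers out of 383:
  red-flowered: 383 × 1/4 = 95.75
  pink-flowered: 383 × 2/4 = 191.5
  white-flowered: 383 × 1/4 = 95.75
χ² = Σ (O − E)² / E
  red-flowered: (75 − 95.75)² / 95.75 = 4.4967
  pink-flowered: (231 − 191.5)² / 191.5 = 8.1475
  white-flowered: (77 − 95.75)² / 95.75 = 3.6717
χ² = 4.4967 + 8.1475 + 3.6717 = 16.3159 ≈ 16.316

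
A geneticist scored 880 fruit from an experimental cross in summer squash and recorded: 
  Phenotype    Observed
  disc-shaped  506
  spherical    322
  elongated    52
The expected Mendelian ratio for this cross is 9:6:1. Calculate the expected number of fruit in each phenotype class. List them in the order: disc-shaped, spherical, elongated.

Total ratio parts = 16. Expected numbers out of 880:
  disc-shaped: 880 × 9/16 = 495
  spherical: 880 × 6/16 = 330
  elongated: 880 × 1/16 = 55

495, 330, 55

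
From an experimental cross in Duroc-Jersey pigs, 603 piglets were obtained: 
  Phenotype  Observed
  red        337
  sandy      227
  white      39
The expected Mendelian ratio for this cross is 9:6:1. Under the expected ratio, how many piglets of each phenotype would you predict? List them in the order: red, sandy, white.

The 9:6:1 ratio has 16 parts, so with N = 603 the expected counts are:
  red: 603 × 9/16 = 339.1875
  sandy: 603 × 6/16 = 226.125
  white: 603 × 1/16 = 37.6875

339.1875, 226.125, 37.6875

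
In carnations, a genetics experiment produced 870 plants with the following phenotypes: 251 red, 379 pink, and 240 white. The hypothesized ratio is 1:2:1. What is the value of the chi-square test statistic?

14.697

Total ratio parts = 4. Expected numbers out of 870:
  red: 870 × 1/4 = 217.5
  pink: 870 × 2/4 = 435
  white: 870 × 1/4 = 217.5
χ² = Σ (O − E)² / E
  red: (251 − 217.5)² / 217.5 = 5.1598
  pink: (379 − 435)² / 435 = 7.2092
  white: (240 − 217.5)² / 217.5 = 2.3276
χ² = 5.1598 + 7.2092 + 2.3276 = 14.6966 ≈ 14.697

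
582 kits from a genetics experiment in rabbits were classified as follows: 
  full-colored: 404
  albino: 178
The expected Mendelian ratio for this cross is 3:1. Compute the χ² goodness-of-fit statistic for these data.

9.679

Under the 3:1 hypothesis (Σ ratio = 4, N = 582):
  full-colored: 582 × 3/4 = 436.5
  albino: 582 × 1/4 = 145.5
χ² = Σ (O − E)² / E
  full-colored: (404 − 436.5)² / 436.5 = 2.4198
  albino: (178 − 145.5)² / 145.5 = 7.2595
χ² = 2.4198 + 7.2595 = 9.6793 ≈ 9.679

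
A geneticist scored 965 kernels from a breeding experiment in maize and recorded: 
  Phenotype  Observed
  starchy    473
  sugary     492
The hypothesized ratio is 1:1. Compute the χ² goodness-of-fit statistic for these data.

0.374

Expected counts for N = 965 under a 1:1 ratio (total parts = 2):
  starchy: 965 × 1/2 = 482.5
  sugary: 965 × 1/2 = 482.5
χ² = Σ (O − E)² / E
  starchy: (473 − 482.5)² / 482.5 = 0.1870
  sugary: (492 − 482.5)² / 482.5 = 0.1870
χ² = 0.1870 + 0.1870 = 0.374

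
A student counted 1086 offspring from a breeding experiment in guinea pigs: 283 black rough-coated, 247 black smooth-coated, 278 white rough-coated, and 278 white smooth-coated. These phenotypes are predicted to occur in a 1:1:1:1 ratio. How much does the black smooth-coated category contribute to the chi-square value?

2.211

Expected counts for N = 1086 under a 1:1:1:1 ratio (total parts = 4):
  black rough-coated: 1086 × 1/4 = 271.5
  black smooth-coated: 1086 × 1/4 = 271.5
  white rough-coated: 1086 × 1/4 = 271.5
  white smooth-coated: 1086 × 1/4 = 271.5
Contribution of black smooth-coated: (247 − 271.5)² / 271.5 = 2.2109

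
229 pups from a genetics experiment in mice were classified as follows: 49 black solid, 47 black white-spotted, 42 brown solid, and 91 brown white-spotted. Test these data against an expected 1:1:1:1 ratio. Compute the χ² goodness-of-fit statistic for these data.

Under the 1:1:1:1 hypothesis (Σ ratio = 4, N = 229):
  black solid: 229 × 1/4 = 57.25
  black white-spotted: 229 × 1/4 = 57.25
  brown solid: 229 × 1/4 = 57.25
  brown white-spotted: 229 × 1/4 = 57.25
χ² = Σ (O − E)² / E
  black solid: (49 − 57.25)² / 57.25 = 1.1889
  black white-spotted: (47 − 57.25)² / 57.25 = 1.8352
  brown solid: (42 − 57.25)² / 57.25 = 4.0622
  brown white-spotted: (91 − 57.25)² / 57.25 = 19.8963
χ² = 1.1889 + 1.8352 + 4.0622 + 19.8963 = 26.9826 ≈ 26.983

26.983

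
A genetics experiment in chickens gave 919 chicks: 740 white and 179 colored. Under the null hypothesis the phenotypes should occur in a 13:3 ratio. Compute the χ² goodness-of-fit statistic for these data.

Expected counts for N = 919 under a 13:3 ratio (total parts = 16):
  white: 919 × 13/16 = 746.6875
  colored: 919 × 3/16 = 172.3125
χ² = Σ (O − E)² / E
  white: (740 − 746.6875)² / 746.6875 = 0.0599
  colored: (179 − 172.3125)² / 172.3125 = 0.2595
χ² = 0.0599 + 0.2595 = 0.3194 ≈ 0.319

0.319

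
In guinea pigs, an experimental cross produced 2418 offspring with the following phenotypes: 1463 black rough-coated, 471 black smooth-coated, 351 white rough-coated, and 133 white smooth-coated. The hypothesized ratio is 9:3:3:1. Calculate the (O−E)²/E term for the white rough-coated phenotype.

23.117

Total ratio parts = 16. Expected numbers out of 2418:
  black rough-coated: 2418 × 9/16 = 1360.125
  black smooth-coated: 2418 × 3/16 = 453.375
  white rough-coated: 2418 × 3/16 = 453.375
  white smooth-coated: 2418 × 1/16 = 151.125
Contribution of white rough-coated: (351 − 453.375)² / 453.375 = 23.1169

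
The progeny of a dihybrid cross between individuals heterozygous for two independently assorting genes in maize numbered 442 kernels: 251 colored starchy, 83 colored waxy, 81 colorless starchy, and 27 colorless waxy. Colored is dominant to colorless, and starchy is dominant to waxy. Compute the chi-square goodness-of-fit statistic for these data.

0.079

A dihybrid F₂ with independent assortment and complete dominance at both loci gives a 9:3:3:1 phenotypic ratio.
The 9:3:3:1 ratio has 16 parts, so with N = 442 the expected counts are:
  colored starchy: 442 × 9/16 = 248.625
  colored waxy: 442 × 3/16 = 82.875
  colorless starchy: 442 × 3/16 = 82.875
  colorless waxy: 442 × 1/16 = 27.625
χ² = Σ (O − E)² / E
  colored starchy: (251 − 248.625)² / 248.625 = 0.0227
  colored waxy: (83 − 82.875)² / 82.875 = 0.0002
  colorless starchy: (81 − 82.875)² / 82.875 = 0.0424
  colorless waxy: (27 − 27.625)² / 27.625 = 0.0141
χ² = 0.0227 + 0.0002 + 0.0424 + 0.0141 = 0.0794 ≈ 0.079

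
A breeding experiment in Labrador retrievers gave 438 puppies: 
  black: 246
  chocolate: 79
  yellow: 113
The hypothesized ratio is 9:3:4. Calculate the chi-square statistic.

0.231

Under the 9:3:4 hypothesis (Σ ratio = 16, N = 438):
  black: 438 × 9/16 = 246.375
  chocolate: 438 × 3/16 = 82.125
  yellow: 438 × 4/16 = 109.5
χ² = Σ (O − E)² / E
  black: (246 − 246.375)² / 246.375 = 0.0006
  chocolate: (79 − 82.125)² / 82.125 = 0.1189
  yellow: (113 − 109.5)² / 109.5 = 0.1119
χ² = 0.0006 + 0.1189 + 0.1119 = 0.2314 ≈ 0.231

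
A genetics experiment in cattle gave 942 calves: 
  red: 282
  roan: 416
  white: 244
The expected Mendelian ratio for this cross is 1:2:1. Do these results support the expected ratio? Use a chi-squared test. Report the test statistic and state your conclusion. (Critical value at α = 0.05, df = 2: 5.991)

The 1:2:1 ratio has 4 parts, so with N = 942 the expected counts are:
  red: 942 × 1/4 = 235.5
  roan: 942 × 2/4 = 471
  white: 942 × 1/4 = 235.5
χ² = Σ (O − E)² / E
  red: (282 − 235.5)² / 235.5 = 9.1815
  roan: (416 − 471)² / 471 = 6.4225
  white: (244 − 235.5)² / 235.5 = 0.3068
χ² = 9.1815 + 6.4225 + 0.3068 = 15.9108 ≈ 15.911
Degrees of freedom = 3 − 1 = 2; critical value at α = 0.05 is 5.991.
Since 15.911 > 5.991, we reject the null hypothesis — the data do not fit the 1:2:1 ratio.

15.911; not consistent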